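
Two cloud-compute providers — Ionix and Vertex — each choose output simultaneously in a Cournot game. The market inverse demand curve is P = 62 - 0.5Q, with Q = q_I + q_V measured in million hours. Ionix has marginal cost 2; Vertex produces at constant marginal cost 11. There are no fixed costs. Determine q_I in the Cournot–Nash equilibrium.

46

Ionix's profit: π_I = (62 - 0.5Q)q_I - (2q_I). Setting ∂π_I/∂q_I = 0: 60 - q_I - (1/2)(q_V) = 0.
Vertex's first-order condition: 51 - q_V - (1/2)(q_I) = 0.
Rearranging gives the reaction functions q_I = (60 - (1/2)q_V) and q_V = (51 - (1/2)q_I).
Solving the pair: q_I = 46, q_V = 28.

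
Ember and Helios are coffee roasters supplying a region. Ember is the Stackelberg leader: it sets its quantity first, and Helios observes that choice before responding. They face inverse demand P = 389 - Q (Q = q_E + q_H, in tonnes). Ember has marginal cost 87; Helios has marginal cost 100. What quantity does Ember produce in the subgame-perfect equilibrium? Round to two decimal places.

157.50

Solve by backward induction. Given q_E, the follower Helios maximises π_H = (389 - q_E - q_H)q_H - 100q_H.
Setting the follower's marginal profit to zero, 289 - q_E - 2q_H = 0, i.e. q_H = (289 - q_E)/2.
Ember substitutes q_H(q_E) into its own profit: π_E = q_E(389 - q_E - (289 - q_E)/2) - 87q_E = (489/2 - (1/2)q_E)q_E - 87q_E.
The leader's first-order condition 315/2 - q_E = 0 yields q_E = 315/2.
Then q_H = (289 - 315/2)/2 = 263/4.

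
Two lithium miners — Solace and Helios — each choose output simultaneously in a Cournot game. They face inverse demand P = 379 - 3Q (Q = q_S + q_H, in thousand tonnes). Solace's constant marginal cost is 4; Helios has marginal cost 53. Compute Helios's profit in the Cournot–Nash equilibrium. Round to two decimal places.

Solace's profit: π_S = (379 - 3Q)q_S - (4q_S). Setting ∂π_S/∂q_S = 0: 375 - 6q_S - 3(q_H) = 0.
Helios's profit: π_H = (379 - 3Q)q_H - (53q_H). Setting ∂π_H/∂q_H = 0: 326 - 6q_H - 3(q_S) = 0.
Rearranging gives the reaction functions q_S = (375 - 3q_H)/6 and q_H = (326 - 3q_S)/6.
Substituting one into the other gives q_S = 424/9 and q_H = 277/9.
Price P = 379 - 3·(701/9) = 436/3.
Helios's profit: (436/3 - 53)·(277/9) = 2841.8148.

2841.81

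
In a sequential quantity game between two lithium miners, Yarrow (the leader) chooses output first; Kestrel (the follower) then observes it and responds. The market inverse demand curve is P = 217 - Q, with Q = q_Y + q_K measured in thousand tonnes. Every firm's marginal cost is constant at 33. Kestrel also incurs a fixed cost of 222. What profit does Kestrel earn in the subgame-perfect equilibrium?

1894

The follower Kestrel best-responds to any q_Y: π_K = (217 - Q)q_K - 33q_K.
∂π_K/∂q_K = 184 - q_Y - 2q_K = 0 gives the reaction function q_K = (184 - q_Y)/2.
The leader anticipates this reaction. Substituting into P = 217 - Q gives P = 125 - (1/2)q_Y, so π_Y = (125 - (1/2)q_Y)q_Y - 33q_Y.
Maximising: ∂π_Y/∂q_Y = 92 - q_Y = 0, giving q_Y = 92.
Then q_K = (184 - 92)/2 = 46.
Price P = 217 - 138 = 79.
Kestrel's profit: (79 - 33)·46 - 222 = 1894.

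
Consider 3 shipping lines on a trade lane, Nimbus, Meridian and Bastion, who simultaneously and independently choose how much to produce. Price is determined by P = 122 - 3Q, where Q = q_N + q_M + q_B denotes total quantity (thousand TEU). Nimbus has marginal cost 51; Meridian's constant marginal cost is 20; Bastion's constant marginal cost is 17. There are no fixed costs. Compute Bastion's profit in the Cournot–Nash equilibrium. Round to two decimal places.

Nimbus's profit: π_N = (122 - 3Q)q_N - (51q_N). Setting ∂π_N/∂q_N = 0: 71 - 6q_N - 3(q_M + q_B) = 0.
Meridian's first-order condition: 102 - 6q_M - 3(q_N + q_B) = 0.
Bastion's first-order condition: 105 - 6q_B - 3(q_N + q_M) = 0.
Adding the 3 conditions: 278 − 6Q − 6Q = 0, i.e. Q = 139/6.
Back-substituting: q_N = (71 − 139/2)/3 = 1/2, q_M = (102 − 139/2)/3 = 65/6, q_B = (105 − 139/2)/3 = 71/6.
Price P = 122 - 3·(139/6) = 105/2.
Bastion's profit: (105/2 - 17)·(71/6) = 420.0833.

420.08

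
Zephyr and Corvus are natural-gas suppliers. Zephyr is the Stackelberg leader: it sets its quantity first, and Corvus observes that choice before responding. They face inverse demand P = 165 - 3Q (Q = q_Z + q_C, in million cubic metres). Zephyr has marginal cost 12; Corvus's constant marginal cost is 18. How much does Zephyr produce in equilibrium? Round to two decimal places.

26.50

Solve by backward induction. Given q_Z, the follower Corvus maximises π_C = (165 - 3q_Z - 3q_C)q_C - 18q_C.
∂π_C/∂q_C = 147 - 3q_Z - 6q_C = 0 gives the reaction function q_C = (147 - 3q_Z)/6.
Zephyr substitutes q_C(q_Z) into its own profit: π_Z = q_Z(165 - 3q_Z - (147 - 3q_Z)/2) - 12q_Z = (183/2 - (3/2)q_Z)q_Z - 12q_Z.
Maximising: ∂π_Z/∂q_Z = 159/2 - 3q_Z = 0, giving q_Z = 53/2.
Then q_C = (147 - 3·(53/2))/6 = 45/4.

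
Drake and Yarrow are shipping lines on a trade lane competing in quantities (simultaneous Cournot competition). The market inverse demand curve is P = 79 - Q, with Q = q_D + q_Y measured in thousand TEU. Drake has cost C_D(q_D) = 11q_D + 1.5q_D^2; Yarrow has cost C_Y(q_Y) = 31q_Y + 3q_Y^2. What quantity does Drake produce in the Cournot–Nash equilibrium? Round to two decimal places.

12.72

Drake's profit: π_D = (79 - Q)q_D - (11q_D + (3/2)q_D²). Setting ∂π_D/∂q_D = 0: 68 - 5q_D - (q_Y) = 0.
Yarrow's first-order condition: 48 - 8q_Y - (q_D) = 0.
Best responses: q_D = (68 - q_Y)/5, q_Y = (48 - q_D)/8.
Substituting one into the other gives q_D = 496/39 and q_Y = 172/39.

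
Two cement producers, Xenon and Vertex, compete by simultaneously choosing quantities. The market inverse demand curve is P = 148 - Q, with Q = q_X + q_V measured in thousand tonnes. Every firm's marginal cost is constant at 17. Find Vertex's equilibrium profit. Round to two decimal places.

Each firm earns π_i = (148 - Q)q_i - 17q_i.
First-order condition (treating rivals' output as given): 131 - 2q_i - q_j = 0.
By symmetry each firm produces the same amount; substituting q_j = q_i yields q_i = 131/3.
Price P = 148 - 262/3 = 182/3.
Vertex's profit: (182/3 - 17)·(131/3) = 1906.7778.

1906.78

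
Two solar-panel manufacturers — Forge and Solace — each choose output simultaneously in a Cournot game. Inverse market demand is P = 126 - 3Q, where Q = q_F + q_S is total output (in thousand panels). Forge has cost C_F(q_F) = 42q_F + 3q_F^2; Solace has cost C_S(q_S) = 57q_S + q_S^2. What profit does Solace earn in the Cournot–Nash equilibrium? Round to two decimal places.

Forge's profit: π_F = (126 - 3Q)q_F - (42q_F + 3q_F²). Setting ∂π_F/∂q_F = 0: 84 - 12q_F - 3(q_S) = 0.
Solace's profit: π_S = (126 - 3Q)q_S - (57q_S + q_S²). Setting ∂π_S/∂q_S = 0: 69 - 8q_S - 3(q_F) = 0.
Best responses: q_F = (84 - 3q_S)/12, q_S = (69 - 3q_F)/8.
Substituting one into the other gives q_F = 155/29 and q_S = 192/29.
Price P = 126 - 3·(347/29) = 90.1034.
Solace's profit: 90.1034·(192/29) - 57·(192/29) - (192/29)² = 175.3341.

175.33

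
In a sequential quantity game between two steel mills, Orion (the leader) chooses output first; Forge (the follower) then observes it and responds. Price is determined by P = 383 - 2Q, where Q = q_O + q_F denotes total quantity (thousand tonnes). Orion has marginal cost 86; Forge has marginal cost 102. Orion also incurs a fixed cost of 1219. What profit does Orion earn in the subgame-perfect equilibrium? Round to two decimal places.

4904.06

The follower Forge best-responds to any q_O: π_F = (383 - 2Q)q_F - 102q_F.
Follower FOC: 281 - 2q_O - 4q_F = 0, so q_F(q_O) = (281 - 2q_O)/4.
Orion substitutes q_F(q_O) into its own profit: π_O = q_O(383 - 2q_O - (281 - 2q_O)/2) - 86q_O = (485/2 - q_O)q_O - 86q_O.
Leader FOC: 313/2 - 2q_O = 0, so q_O = 313/4.
Then q_F = (281 - 2·(313/4))/4 = 249/8.
Price P = 383 - 2·(875/8) = 657/4.
Orion's profit: (657/4 - 86)·(313/4) - 1219 = 4904.0625.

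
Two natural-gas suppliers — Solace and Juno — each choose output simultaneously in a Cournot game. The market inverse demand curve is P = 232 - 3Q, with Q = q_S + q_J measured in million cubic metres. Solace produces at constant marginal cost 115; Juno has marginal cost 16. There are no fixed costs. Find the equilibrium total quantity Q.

37

Solace's profit: π_S = (232 - 3Q)q_S - (115q_S). Setting ∂π_S/∂q_S = 0: 117 - 6q_S - 3(q_J) = 0.
Juno's profit: π_J = (232 - 3Q)q_J - (16q_J). Setting ∂π_J/∂q_J = 0: 216 - 6q_J - 3(q_S) = 0.
Best responses: q_S = (117 - 3q_J)/6, q_J = (216 - 3q_S)/6.
Substituting one into the other gives q_S = 2 and q_J = 35.
Total output Q = 2 + 35 = 37.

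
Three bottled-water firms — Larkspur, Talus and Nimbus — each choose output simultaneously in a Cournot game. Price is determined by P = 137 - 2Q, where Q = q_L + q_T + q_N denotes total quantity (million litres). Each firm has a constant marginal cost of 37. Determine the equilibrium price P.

62

Each firm earns π_i = (137 - 2Q)q_i - 37q_i.
Setting ∂π_i/∂q_i = 0 with rivals' quantities fixed: 100 - 4q_i - 2·Σ_{j≠i} q_j = 0.
By symmetry each firm produces the same amount; substituting Σ_{j≠i} q_j = 2q_i yields q_i = 100/8 = 25/2.
Total output Q = 75/2, so price P = 137 - 2·(75/2) = 62.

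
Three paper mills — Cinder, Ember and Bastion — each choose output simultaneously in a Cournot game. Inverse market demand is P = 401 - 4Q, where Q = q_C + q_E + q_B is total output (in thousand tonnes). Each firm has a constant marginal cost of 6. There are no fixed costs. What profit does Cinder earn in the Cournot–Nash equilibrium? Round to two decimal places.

A representative firm's profit is π_i = q_i(401 - 4Q) - 6q_i.
Setting ∂π_i/∂q_i = 0 with rivals' quantities fixed: 395 - 8q_i - 4·Σ_{j≠i} q_j = 0.
By symmetry each firm produces the same amount; substituting Σ_{j≠i} q_j = 2q_i yields q_i = 395/16.
Price P = 401 - 4·(1185/16) = 419/4.
Cinder's profit: (419/4 - 6)·(395/16) = 2437.8906.

2437.89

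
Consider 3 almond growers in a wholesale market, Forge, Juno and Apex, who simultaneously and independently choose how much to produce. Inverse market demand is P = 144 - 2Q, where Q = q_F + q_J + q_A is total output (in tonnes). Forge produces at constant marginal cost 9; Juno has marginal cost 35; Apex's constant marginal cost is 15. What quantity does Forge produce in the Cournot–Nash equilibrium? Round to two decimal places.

Forge's profit: π_F = (144 - 2Q)q_F - (9q_F). Setting ∂π_F/∂q_F = 0: 135 - 4q_F - 2(q_J + q_A) = 0.
Juno's profit: π_J = (144 - 2Q)q_J - (35q_J). Setting ∂π_J/∂q_J = 0: 109 - 4q_J - 2(q_F + q_A) = 0.
Apex's first-order condition: 129 - 4q_A - 2(q_F + q_J) = 0.
Summing all 3 equations gives 373 − 8Q = 0, hence Q = 373/8.
Back-substituting: q_F = (135 − 373/4)/2 = 167/8, q_J = (109 − 373/4)/2 = 63/8, q_A = (129 − 373/4)/2 = 143/8.

20.88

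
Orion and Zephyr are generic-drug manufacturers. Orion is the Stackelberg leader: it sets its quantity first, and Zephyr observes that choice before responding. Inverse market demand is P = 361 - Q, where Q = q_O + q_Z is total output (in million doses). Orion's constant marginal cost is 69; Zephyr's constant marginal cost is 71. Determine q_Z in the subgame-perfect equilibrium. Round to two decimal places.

Solve by backward induction. Given q_O, the follower Zephyr maximises π_Z = (361 - q_O - q_Z)q_Z - 71q_Z.
Follower FOC: 290 - q_O - 2q_Z = 0, so q_Z(q_O) = (290 - q_O)/2.
Orion substitutes q_Z(q_O) into its own profit: π_O = q_O(361 - q_O - (290 - q_O)/2) - 69q_O = (216 - (1/2)q_O)q_O - 69q_O.
The leader's first-order condition 147 - q_O = 0 yields q_O = 147.
Then q_Z = (290 - 147)/2 = 143/2.

71.50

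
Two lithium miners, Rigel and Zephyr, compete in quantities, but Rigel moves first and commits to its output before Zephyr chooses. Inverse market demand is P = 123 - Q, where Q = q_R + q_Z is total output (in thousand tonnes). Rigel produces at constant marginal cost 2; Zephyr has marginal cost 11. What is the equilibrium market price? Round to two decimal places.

The follower Zephyr best-responds to any q_R: π_Z = (123 - Q)q_Z - 11q_Z.
Follower FOC: 112 - q_R - 2q_Z = 0, so q_Z(q_R) = (112 - q_R)/2.
The leader anticipates this reaction. Substituting into P = 123 - Q gives P = 67 - (1/2)q_R, so π_R = (67 - (1/2)q_R)q_R - 2q_R.
The leader's first-order condition 65 - q_R = 0 yields q_R = 65.
Then q_Z = (112 - 65)/2 = 47/2.
Total output Q = 177/2, so price P = 123 - 177/2 = 69/2.

34.50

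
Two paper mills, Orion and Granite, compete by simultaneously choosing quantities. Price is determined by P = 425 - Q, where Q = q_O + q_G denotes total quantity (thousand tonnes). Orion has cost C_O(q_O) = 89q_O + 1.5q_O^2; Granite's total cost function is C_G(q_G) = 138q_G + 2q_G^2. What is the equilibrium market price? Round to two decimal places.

327.48

Orion's profit: π_O = (425 - Q)q_O - (89q_O + (3/2)q_O²). Setting ∂π_O/∂q_O = 0: 336 - 5q_O - (q_G) = 0.
Granite's first-order condition: 287 - 6q_G - (q_O) = 0.
Rearranging gives the reaction functions q_O = (336 - q_G)/5 and q_G = (287 - q_O)/6.
Substituting one into the other gives q_O = 1729/29 and q_G = 1099/29.
Total output Q = 97.5172, so price P = 425 - 97.5172 = 327.4828.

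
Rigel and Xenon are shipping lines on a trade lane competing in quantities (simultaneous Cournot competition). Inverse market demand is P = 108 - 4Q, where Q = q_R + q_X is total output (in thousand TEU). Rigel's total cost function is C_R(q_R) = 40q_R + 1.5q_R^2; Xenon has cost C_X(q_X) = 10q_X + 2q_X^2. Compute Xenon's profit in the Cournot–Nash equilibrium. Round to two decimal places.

Rigel's profit: π_R = (108 - 4Q)q_R - (40q_R + (3/2)q_R²). Setting ∂π_R/∂q_R = 0: 68 - 11q_R - 4(q_X) = 0.
Xenon's first-order condition: 98 - 12q_X - 4(q_R) = 0.
So q_R = (68 - 4q_X)/11 and q_X = (98 - 4q_R)/12.
Solving the pair: q_R = 106/29, q_X = 403/58.
Price P = 108 - 4·(615/58) = 1902/29.
Xenon's profit: (1902/29)·(403/58) - 10·(403/58) - 2(403/58)² = 289.6712.

289.67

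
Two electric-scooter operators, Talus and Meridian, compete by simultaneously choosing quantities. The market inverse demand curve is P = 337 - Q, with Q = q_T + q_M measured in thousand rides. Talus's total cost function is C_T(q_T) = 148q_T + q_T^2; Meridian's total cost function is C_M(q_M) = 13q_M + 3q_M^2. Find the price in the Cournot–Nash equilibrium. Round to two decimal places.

262.97

Talus's profit: π_T = (337 - Q)q_T - (148q_T + q_T²). Setting ∂π_T/∂q_T = 0: 189 - 4q_T - (q_M) = 0.
Meridian's first-order condition: 324 - 8q_M - (q_T) = 0.
So q_T = (189 - q_M)/4 and q_M = (324 - q_T)/8.
Solving the pair: q_T = 1188/31, q_M = 1107/31.
Total output Q = 74.0323, so price P = 337 - 74.0323 = 262.9677.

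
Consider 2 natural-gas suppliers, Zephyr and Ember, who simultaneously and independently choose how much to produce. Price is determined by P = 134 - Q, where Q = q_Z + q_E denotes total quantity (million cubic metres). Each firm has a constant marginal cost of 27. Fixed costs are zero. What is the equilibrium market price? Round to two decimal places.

Each firm earns π_i = (134 - Q)q_i - 27q_i.
Setting ∂π_i/∂q_i = 0 with rivals' quantities fixed: 107 - 2q_i - q_j = 0.
By symmetry each firm produces the same amount; substituting q_j = q_i yields q_i = 107/3.
Total output Q = 214/3, so price P = 134 - 214/3 = 188/3.

62.67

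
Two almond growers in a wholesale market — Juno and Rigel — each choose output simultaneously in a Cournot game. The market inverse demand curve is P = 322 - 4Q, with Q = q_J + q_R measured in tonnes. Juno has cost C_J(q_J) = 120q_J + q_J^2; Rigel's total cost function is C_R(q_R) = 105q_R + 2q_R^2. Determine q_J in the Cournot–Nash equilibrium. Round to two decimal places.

14.96

Juno's profit: π_J = (322 - 4Q)q_J - (120q_J + q_J²). Setting ∂π_J/∂q_J = 0: 202 - 10q_J - 4(q_R) = 0.
Rigel's profit: π_R = (322 - 4Q)q_R - (105q_R + 2q_R²). Setting ∂π_R/∂q_R = 0: 217 - 12q_R - 4(q_J) = 0.
So q_J = (202 - 4q_R)/10 and q_R = (217 - 4q_J)/12.
Solving the pair: q_J = 389/26, q_R = 681/52.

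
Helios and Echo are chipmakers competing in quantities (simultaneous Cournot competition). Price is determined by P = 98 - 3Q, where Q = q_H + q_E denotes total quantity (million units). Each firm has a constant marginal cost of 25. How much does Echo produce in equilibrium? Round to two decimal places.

8.11

Each firm earns π_i = (98 - 3Q)q_i - 25q_i.
Setting ∂π_i/∂q_i = 0 with rivals' quantities fixed: 73 - 6q_i - 3q_j = 0.
By symmetry each firm produces the same amount; substituting q_j = q_i yields q_i = 73/9.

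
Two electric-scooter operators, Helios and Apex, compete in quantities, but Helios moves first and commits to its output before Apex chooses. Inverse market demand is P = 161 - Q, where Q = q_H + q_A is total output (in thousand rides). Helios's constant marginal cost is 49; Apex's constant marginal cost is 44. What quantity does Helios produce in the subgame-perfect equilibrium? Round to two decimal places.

Solve by backward induction. Given q_H, the follower Apex maximises π_A = (161 - q_H - q_A)q_A - 44q_A.
Setting the follower's marginal profit to zero, 117 - q_H - 2q_A = 0, i.e. q_A = (117 - q_H)/2.
The leader anticipates this reaction. Substituting into P = 161 - Q gives P = 205/2 - (1/2)q_H, so π_H = (205/2 - (1/2)q_H)q_H - 49q_H.
Maximising: ∂π_H/∂q_H = 107/2 - q_H = 0, giving q_H = 107/2.
Then q_A = (117 - 107/2)/2 = 127/4.

53.50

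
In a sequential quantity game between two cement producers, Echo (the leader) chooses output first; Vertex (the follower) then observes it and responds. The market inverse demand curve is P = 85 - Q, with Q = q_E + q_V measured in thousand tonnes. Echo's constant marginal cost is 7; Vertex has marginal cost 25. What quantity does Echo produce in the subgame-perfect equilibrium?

48

Solve by backward induction. Given q_E, the follower Vertex maximises π_V = (85 - q_E - q_V)q_V - 25q_V.
Follower FOC: 60 - q_E - 2q_V = 0, so q_V(q_E) = (60 - q_E)/2.
Echo substitutes q_V(q_E) into its own profit: π_E = q_E(85 - q_E - (60 - q_E)/2) - 7q_E = (55 - (1/2)q_E)q_E - 7q_E.
Leader FOC: 48 - q_E = 0, so q_E = 48.
Then q_V = (60 - 48)/2 = 6.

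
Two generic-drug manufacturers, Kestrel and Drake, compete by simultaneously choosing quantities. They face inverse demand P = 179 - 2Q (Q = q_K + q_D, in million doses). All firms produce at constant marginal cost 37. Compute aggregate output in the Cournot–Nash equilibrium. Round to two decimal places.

47.33

A representative firm's profit is π_i = q_i(179 - 2Q) - 37q_i.
Setting ∂π_i/∂q_i = 0 with rivals' quantities fixed: 142 - 4q_i - 2q_j = 0.
By symmetry each firm produces the same amount; substituting q_j = q_i yields q_i = 142/6 = 71/3.
Total output Q = 71/3 + 71/3 = 142/3.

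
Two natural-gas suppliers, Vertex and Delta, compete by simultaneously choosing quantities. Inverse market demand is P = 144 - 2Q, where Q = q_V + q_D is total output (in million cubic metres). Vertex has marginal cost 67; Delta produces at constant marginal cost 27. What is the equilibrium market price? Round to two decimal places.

79.33

Vertex's profit: π_V = (144 - 2Q)q_V - (67q_V). Setting ∂π_V/∂q_V = 0: 77 - 4q_V - 2(q_D) = 0.
Delta's profit: π_D = (144 - 2Q)q_D - (27q_D). Setting ∂π_D/∂q_D = 0: 117 - 4q_D - 2(q_V) = 0.
So q_V = (77 - 2q_D)/4 and q_D = (117 - 2q_V)/4.
Solving the pair: q_V = 37/6, q_D = 157/6.
Total output Q = 97/3, so price P = 144 - 2·(97/3) = 238/3.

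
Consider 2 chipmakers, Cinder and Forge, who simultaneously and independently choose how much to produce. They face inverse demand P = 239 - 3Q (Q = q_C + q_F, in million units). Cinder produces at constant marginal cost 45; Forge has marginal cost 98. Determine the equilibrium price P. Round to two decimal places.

127.33

Cinder's profit: π_C = (239 - 3Q)q_C - (45q_C). Setting ∂π_C/∂q_C = 0: 194 - 6q_C - 3(q_F) = 0.
Forge's profit: π_F = (239 - 3Q)q_F - (98q_F). Setting ∂π_F/∂q_F = 0: 141 - 6q_F - 3(q_C) = 0.
Best responses: q_C = (194 - 3q_F)/6, q_F = (141 - 3q_C)/6.
Substituting one into the other gives q_C = 247/9 and q_F = 88/9.
Total output Q = 335/9, so price P = 239 - 3·(335/9) = 382/3.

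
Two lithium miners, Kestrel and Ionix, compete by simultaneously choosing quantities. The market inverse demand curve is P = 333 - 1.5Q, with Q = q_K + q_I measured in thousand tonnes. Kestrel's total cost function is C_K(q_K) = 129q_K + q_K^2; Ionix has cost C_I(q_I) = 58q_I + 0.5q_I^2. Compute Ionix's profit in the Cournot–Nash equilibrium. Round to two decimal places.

Kestrel's profit: π_K = (333 - 1.5Q)q_K - (129q_K + q_K²). Setting ∂π_K/∂q_K = 0: 204 - 5q_K - (3/2)(q_I) = 0.
Ionix's first-order condition: 275 - 4q_I - (3/2)(q_K) = 0.
Best responses: q_K = (204 - (3/2)q_I)/5, q_I = (275 - (3/2)q_K)/4.
Substituting one into the other gives q_K = 1614/71 and q_I = 60.2254.
Price P = 333 - (3/2)·82.9577 = 208.5634.
Ionix's profit: 208.5634·60.2254 - 58·60.2254 - (1/2)·60.2254² = 7254.1861.

7254.19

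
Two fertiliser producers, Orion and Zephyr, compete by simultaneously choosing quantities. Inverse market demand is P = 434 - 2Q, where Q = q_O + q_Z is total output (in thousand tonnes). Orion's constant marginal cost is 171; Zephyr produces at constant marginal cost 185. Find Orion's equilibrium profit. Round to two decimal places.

Orion's profit: π_O = (434 - 2Q)q_O - (171q_O). Setting ∂π_O/∂q_O = 0: 263 - 4q_O - 2(q_Z) = 0.
Zephyr's first-order condition: 249 - 4q_Z - 2(q_O) = 0.
So q_O = (263 - 2q_Z)/4 and q_Z = (249 - 2q_O)/4.
Solving the pair: q_O = 277/6, q_Z = 235/6.
Price P = 434 - 2·(256/3) = 790/3.
Orion's profit: (790/3 - 171)·(277/6) = 4262.7222.

4262.72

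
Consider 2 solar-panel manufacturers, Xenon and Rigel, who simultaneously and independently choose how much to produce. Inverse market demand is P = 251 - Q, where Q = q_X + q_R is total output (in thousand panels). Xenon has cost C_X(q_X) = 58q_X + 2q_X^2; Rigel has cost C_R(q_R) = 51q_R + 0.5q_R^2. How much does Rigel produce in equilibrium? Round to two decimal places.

59.24

Xenon's profit: π_X = (251 - Q)q_X - (58q_X + 2q_X²). Setting ∂π_X/∂q_X = 0: 193 - 6q_X - (q_R) = 0.
Rigel's profit: π_R = (251 - Q)q_R - (51q_R + (1/2)q_R²). Setting ∂π_R/∂q_R = 0: 200 - 3q_R - (q_X) = 0.
Best responses: q_X = (193 - q_R)/6, q_R = (200 - q_X)/3.
Solving the pair: q_X = 379/17, q_R = 1007/17.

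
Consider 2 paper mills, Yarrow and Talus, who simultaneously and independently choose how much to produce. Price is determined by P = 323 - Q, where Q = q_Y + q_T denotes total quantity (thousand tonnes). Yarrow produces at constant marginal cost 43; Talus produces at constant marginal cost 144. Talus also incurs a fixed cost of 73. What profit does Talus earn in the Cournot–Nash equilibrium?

603

Yarrow's profit: π_Y = (323 - Q)q_Y - (43q_Y). Setting ∂π_Y/∂q_Y = 0: 280 - 2q_Y - (q_T) = 0.
Talus's profit: π_T = (323 - Q)q_T - (144q_T). Setting ∂π_T/∂q_T = 0: 179 - 2q_T - (q_Y) = 0.
Best responses: q_Y = (280 - q_T)/2, q_T = (179 - q_Y)/2.
Substituting one into the other gives q_Y = 127 and q_T = 26.
Price P = 323 - 153 = 170.
Talus's profit: (170 - 144)·26 - 73 = 603.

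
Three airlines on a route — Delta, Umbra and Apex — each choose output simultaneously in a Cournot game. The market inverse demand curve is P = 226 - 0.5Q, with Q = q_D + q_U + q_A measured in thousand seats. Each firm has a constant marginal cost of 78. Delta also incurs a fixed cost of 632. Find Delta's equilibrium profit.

2106

A representative firm's profit is π_i = q_i(226 - 0.5Q) - 78q_i.
Setting ∂π_i/∂q_i = 0 with rivals' quantities fixed: 148 - q_i - (1/2)·Σ_{j≠i} q_j = 0.
With identical firms every q_j equals q_i, so Σ_{j≠i} q_j = 2q_i and 148 = 2q_i, giving q_i = 74.
Price P = 226 - (1/2)·222 = 115.
Delta's profit: (115 - 78)·74 - 632 = 2106.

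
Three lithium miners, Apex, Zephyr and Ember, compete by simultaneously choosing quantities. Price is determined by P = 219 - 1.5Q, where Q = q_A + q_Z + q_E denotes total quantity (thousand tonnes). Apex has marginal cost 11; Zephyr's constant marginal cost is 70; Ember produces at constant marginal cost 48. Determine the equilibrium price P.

Apex's profit: π_A = (219 - 1.5Q)q_A - (11q_A). Setting ∂π_A/∂q_A = 0: 208 - 3q_A - (3/2)(q_Z + q_E) = 0.
Zephyr's profit: π_Z = (219 - 1.5Q)q_Z - (70q_Z). Setting ∂π_Z/∂q_Z = 0: 149 - 3q_Z - (3/2)(q_A + q_E) = 0.
Ember's profit: π_E = (219 - 1.5Q)q_E - (48q_E). Setting ∂π_E/∂q_E = 0: 171 - 3q_E - (3/2)(q_A + q_Z) = 0.
Adding the 3 first-order conditions: 528 − 6Q = 0, so Q = 88.
Back-substituting: q_A = (208 − 132)/(3/2) = 152/3, q_Z = (149 − 132)/(3/2) = 34/3, q_E = (171 − 132)/(3/2) = 26.
Total output Q = 88, so price P = 219 - (3/2)·88 = 87.

87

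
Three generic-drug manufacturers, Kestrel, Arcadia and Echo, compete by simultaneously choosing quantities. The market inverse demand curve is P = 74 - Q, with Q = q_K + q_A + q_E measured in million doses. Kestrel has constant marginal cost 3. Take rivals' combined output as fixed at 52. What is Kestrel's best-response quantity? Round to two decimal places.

9.50

With rivals' combined output fixed at 52, Kestrel's profit is π_K = (74 - 52 - q_K)q_K - (3q_K) = (22 - q_K)q_K - (3q_K).
∂π_K/∂q_K = 19 - 2q_K = 0, so q_K = 19/2.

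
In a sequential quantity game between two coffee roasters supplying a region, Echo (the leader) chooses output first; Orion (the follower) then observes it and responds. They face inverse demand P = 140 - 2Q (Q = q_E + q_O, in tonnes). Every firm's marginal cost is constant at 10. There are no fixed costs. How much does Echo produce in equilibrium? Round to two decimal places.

32.50

Solve by backward induction. Given q_E, the follower Orion maximises π_O = (140 - 2q_E - 2q_O)q_O - 10q_O.
∂π_O/∂q_O = 130 - 2q_E - 4q_O = 0 gives the reaction function q_O = (130 - 2q_E)/4.
The leader anticipates this reaction. Substituting into P = 140 - 2Q gives P = 75 - q_E, so π_E = (75 - q_E)q_E - 10q_E.
The leader's first-order condition 65 - 2q_E = 0 yields q_E = 65/2.
Then q_O = (130 - 2·(65/2))/4 = 65/4.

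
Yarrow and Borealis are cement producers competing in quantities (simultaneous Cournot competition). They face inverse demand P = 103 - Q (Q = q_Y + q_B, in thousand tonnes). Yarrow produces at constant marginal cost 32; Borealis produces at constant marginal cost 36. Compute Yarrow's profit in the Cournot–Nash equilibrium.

625

Yarrow's profit: π_Y = (103 - Q)q_Y - (32q_Y). Setting ∂π_Y/∂q_Y = 0: 71 - 2q_Y - (q_B) = 0.
Borealis's profit: π_B = (103 - Q)q_B - (36q_B). Setting ∂π_B/∂q_B = 0: 67 - 2q_B - (q_Y) = 0.
Best responses: q_Y = (71 - q_B)/2, q_B = (67 - q_Y)/2.
Solving the pair: q_Y = 25, q_B = 21.
Price P = 103 - 46 = 57.
Yarrow's profit: (57 - 32)·25 = 625.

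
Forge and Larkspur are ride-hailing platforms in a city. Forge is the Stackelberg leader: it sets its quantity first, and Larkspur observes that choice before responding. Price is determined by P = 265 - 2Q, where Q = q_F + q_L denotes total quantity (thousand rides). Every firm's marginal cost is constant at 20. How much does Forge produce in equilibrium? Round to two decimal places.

The follower Larkspur best-responds to any q_F: π_L = (265 - 2Q)q_L - 20q_L.
Follower FOC: 245 - 2q_F - 4q_L = 0, so q_L(q_F) = (245 - 2q_F)/4.
Forge substitutes q_L(q_F) into its own profit: π_F = q_F(265 - 2q_F - (245 - 2q_F)/2) - 20q_F = (285/2 - q_F)q_F - 20q_F.
Leader FOC: 245/2 - 2q_F = 0, so q_F = 245/4.
Then q_L = (245 - 2·(245/4))/4 = 245/8.

61.25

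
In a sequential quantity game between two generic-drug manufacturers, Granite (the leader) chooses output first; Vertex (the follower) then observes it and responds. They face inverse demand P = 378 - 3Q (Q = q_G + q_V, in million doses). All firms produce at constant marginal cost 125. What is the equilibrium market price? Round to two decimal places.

188.25

Solve by backward induction. Given q_G, the follower Vertex maximises π_V = (378 - 3q_G - 3q_V)q_V - 125q_V.
Setting the follower's marginal profit to zero, 253 - 3q_G - 6q_V = 0, i.e. q_V = (253 - 3q_G)/6.
Granite substitutes q_V(q_G) into its own profit: π_G = q_G(378 - 3q_G - (253 - 3q_G)/2) - 125q_G = (503/2 - (3/2)q_G)q_G - 125q_G.
Maximising: ∂π_G/∂q_G = 253/2 - 3q_G = 0, giving q_G = 253/6.
Then q_V = (253 - 3·(253/6))/6 = 253/12.
Total output Q = 253/4, so price P = 378 - 3·(253/4) = 753/4.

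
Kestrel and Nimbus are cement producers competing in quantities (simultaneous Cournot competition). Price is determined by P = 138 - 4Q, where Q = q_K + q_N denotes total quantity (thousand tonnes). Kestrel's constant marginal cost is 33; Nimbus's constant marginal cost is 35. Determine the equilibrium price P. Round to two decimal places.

Kestrel's profit: π_K = (138 - 4Q)q_K - (33q_K). Setting ∂π_K/∂q_K = 0: 105 - 8q_K - 4(q_N) = 0.
Nimbus's first-order condition: 103 - 8q_N - 4(q_K) = 0.
Best responses: q_K = (105 - 4q_N)/8, q_N = (103 - 4q_K)/8.
Solving the pair: q_K = 107/12, q_N = 101/12.
Total output Q = 52/3, so price P = 138 - 4·(52/3) = 206/3.

68.67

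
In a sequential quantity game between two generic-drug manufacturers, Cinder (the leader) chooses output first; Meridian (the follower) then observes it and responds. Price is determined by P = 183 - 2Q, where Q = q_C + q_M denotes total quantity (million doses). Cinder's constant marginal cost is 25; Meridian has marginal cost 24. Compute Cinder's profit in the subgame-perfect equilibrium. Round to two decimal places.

The follower Meridian best-responds to any q_C: π_M = (183 - 2Q)q_M - 24q_M.
Follower FOC: 159 - 2q_C - 4q_M = 0, so q_M(q_C) = (159 - 2q_C)/4.
Cinder substitutes q_M(q_C) into its own profit: π_C = q_C(183 - 2q_C - (159 - 2q_C)/2) - 25q_C = (207/2 - q_C)q_C - 25q_C.
Leader FOC: 157/2 - 2q_C = 0, so q_C = 157/4.
Then q_M = (159 - 2·(157/4))/4 = 161/8.
Price P = 183 - 2·(475/8) = 257/4.
Cinder's profit: (257/4 - 25)·(157/4) = 1540.5625.

1540.56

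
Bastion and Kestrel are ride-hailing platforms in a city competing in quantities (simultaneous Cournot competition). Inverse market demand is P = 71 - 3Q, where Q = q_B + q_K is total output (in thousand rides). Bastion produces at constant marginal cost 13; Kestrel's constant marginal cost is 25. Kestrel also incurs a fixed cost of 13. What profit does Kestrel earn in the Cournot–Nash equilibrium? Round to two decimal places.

29.81

Bastion's profit: π_B = (71 - 3Q)q_B - (13q_B). Setting ∂π_B/∂q_B = 0: 58 - 6q_B - 3(q_K) = 0.
Kestrel's first-order condition: 46 - 6q_K - 3(q_B) = 0.
Rearranging gives the reaction functions q_B = (58 - 3q_K)/6 and q_K = (46 - 3q_B)/6.
Substituting one into the other gives q_B = 70/9 and q_K = 34/9.
Price P = 71 - 3·(104/9) = 109/3.
Kestrel's profit: (109/3 - 25)·(34/9) - 13 = 805/27.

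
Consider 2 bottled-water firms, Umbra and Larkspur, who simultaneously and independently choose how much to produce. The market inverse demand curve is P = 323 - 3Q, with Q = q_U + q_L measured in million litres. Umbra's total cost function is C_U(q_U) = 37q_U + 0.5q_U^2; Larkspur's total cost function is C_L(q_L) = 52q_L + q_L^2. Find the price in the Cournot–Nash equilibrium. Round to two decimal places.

162.53

Umbra's profit: π_U = (323 - 3Q)q_U - (37q_U + (1/2)q_U²). Setting ∂π_U/∂q_U = 0: 286 - 7q_U - 3(q_L) = 0.
Larkspur's profit: π_L = (323 - 3Q)q_L - (52q_L + q_L²). Setting ∂π_L/∂q_L = 0: 271 - 8q_L - 3(q_U) = 0.
Rearranging gives the reaction functions q_U = (286 - 3q_L)/7 and q_L = (271 - 3q_U)/8.
Solving the pair: q_U = 1475/47, q_L = 1039/47.
Total output Q = 53.4894, so price P = 323 - 3·53.4894 = 162.5319.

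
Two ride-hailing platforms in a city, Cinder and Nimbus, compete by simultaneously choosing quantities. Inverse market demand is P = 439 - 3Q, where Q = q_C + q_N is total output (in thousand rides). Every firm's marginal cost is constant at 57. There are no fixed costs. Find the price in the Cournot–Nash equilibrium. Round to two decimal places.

184.33

Each firm earns π_i = (439 - 3Q)q_i - 57q_i.
Setting ∂π_i/∂q_i = 0 with rivals' quantities fixed: 382 - 6q_i - 3q_j = 0.
With identical firms every q_j equals q_i, so q_j = q_i and 382 = 9q_i, giving q_i = 382/9.
Total output Q = 764/9, so price P = 439 - 3·(764/9) = 553/3.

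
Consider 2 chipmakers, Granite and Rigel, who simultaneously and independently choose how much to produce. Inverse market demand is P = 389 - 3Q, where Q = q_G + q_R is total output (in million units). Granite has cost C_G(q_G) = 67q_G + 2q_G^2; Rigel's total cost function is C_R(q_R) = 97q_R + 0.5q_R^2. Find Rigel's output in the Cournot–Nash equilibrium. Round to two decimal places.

32.03

Granite's profit: π_G = (389 - 3Q)q_G - (67q_G + 2q_G²). Setting ∂π_G/∂q_G = 0: 322 - 10q_G - 3(q_R) = 0.
Rigel's first-order condition: 292 - 7q_R - 3(q_G) = 0.
Rearranging gives the reaction functions q_G = (322 - 3q_R)/10 and q_R = (292 - 3q_G)/7.
Substituting one into the other gives q_G = 1378/61 and q_R = 1954/61.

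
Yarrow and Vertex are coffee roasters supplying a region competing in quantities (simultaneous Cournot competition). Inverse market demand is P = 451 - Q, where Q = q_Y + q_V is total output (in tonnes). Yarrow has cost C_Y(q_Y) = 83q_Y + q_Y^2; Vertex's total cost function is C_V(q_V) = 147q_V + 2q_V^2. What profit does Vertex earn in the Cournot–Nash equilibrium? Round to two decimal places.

4078.09

Yarrow's profit: π_Y = (451 - Q)q_Y - (83q_Y + q_Y²). Setting ∂π_Y/∂q_Y = 0: 368 - 4q_Y - (q_V) = 0.
Vertex's first-order condition: 304 - 6q_V - (q_Y) = 0.
Rearranging gives the reaction functions q_Y = (368 - q_V)/4 and q_V = (304 - q_Y)/6.
Substituting one into the other gives q_Y = 1904/23 and q_V = 848/23.
Price P = 451 - 119.6522 = 331.3478.
Vertex's profit: 331.3478·(848/23) - 147·(848/23) - 2(848/23)² = 4078.0945.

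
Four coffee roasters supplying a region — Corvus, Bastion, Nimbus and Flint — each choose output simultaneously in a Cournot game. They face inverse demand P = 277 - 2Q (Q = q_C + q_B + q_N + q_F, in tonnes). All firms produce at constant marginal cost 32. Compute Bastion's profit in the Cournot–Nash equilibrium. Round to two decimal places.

1200.50

A representative firm's profit is π_i = q_i(277 - 2Q) - 32q_i.
First-order condition (treating rivals' output as given): 245 - 4q_i - 2·Σ_{j≠i} q_j = 0.
With identical firms every q_j equals q_i, so Σ_{j≠i} q_j = 3q_i and 245 = 10q_i, giving q_i = 49/2.
Price P = 277 - 2·98 = 81.
Bastion's profit: (81 - 32)·(49/2) = 1200.5000.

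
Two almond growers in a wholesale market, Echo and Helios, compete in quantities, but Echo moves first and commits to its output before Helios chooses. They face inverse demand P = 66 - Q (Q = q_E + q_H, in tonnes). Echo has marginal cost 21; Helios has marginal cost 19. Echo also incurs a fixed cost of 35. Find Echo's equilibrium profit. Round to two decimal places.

196.13

Solve by backward induction. Given q_E, the follower Helios maximises π_H = (66 - q_E - q_H)q_H - 19q_H.
∂π_H/∂q_H = 47 - q_E - 2q_H = 0 gives the reaction function q_H = (47 - q_E)/2.
The leader anticipates this reaction. Substituting into P = 66 - Q gives P = 85/2 - (1/2)q_E, so π_E = (85/2 - (1/2)q_E)q_E - 21q_E.
Maximising: ∂π_E/∂q_E = 43/2 - q_E = 0, giving q_E = 43/2.
Then q_H = (47 - 43/2)/2 = 51/4.
Price P = 66 - 137/4 = 127/4.
Echo's profit: (127/4 - 21)·(43/2) - 35 = 1569/8.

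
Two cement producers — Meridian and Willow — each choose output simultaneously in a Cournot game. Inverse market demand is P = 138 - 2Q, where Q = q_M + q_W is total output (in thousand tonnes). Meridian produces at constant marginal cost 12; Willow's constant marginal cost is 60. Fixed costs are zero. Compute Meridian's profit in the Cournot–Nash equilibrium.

Meridian's profit: π_M = (138 - 2Q)q_M - (12q_M). Setting ∂π_M/∂q_M = 0: 126 - 4q_M - 2(q_W) = 0.
Willow's profit: π_W = (138 - 2Q)q_W - (60q_W). Setting ∂π_W/∂q_W = 0: 78 - 4q_W - 2(q_M) = 0.
So q_M = (126 - 2q_W)/4 and q_W = (78 - 2q_M)/4.
Solving the pair: q_M = 29, q_W = 5.
Price P = 138 - 2·34 = 70.
Meridian's profit: (70 - 12)·29 = 1682.

1682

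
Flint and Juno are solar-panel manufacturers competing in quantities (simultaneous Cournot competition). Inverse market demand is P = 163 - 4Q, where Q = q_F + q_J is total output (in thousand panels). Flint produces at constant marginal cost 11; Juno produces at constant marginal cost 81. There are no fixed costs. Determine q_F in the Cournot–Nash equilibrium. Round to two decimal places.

18.50

Flint's profit: π_F = (163 - 4Q)q_F - (11q_F). Setting ∂π_F/∂q_F = 0: 152 - 8q_F - 4(q_J) = 0.
Juno's profit: π_J = (163 - 4Q)q_J - (81q_J). Setting ∂π_J/∂q_J = 0: 82 - 8q_J - 4(q_F) = 0.
Rearranging gives the reaction functions q_F = (152 - 4q_J)/8 and q_J = (82 - 4q_F)/8.
Solving the pair: q_F = 37/2, q_J = 1.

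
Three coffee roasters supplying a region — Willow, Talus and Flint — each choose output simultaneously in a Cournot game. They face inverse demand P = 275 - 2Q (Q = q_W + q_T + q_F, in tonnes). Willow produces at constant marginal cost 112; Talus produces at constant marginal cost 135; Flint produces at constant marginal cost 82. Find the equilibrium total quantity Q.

Willow's profit: π_W = (275 - 2Q)q_W - (112q_W). Setting ∂π_W/∂q_W = 0: 163 - 4q_W - 2(q_T + q_F) = 0.
Talus's first-order condition: 140 - 4q_T - 2(q_W + q_F) = 0.
Flint's profit: π_F = (275 - 2Q)q_F - (82q_F). Setting ∂π_F/∂q_F = 0: 193 - 4q_F - 2(q_W + q_T) = 0.
Summing all 3 equations gives 496 − 8Q = 0, hence Q = 62.
Back-substituting: q_W = (163 − 124)/2 = 39/2, q_T = (140 − 124)/2 = 8, q_F = (193 − 124)/2 = 69/2.
Total output Q = 39/2 + 8 + 69/2 = 62.

62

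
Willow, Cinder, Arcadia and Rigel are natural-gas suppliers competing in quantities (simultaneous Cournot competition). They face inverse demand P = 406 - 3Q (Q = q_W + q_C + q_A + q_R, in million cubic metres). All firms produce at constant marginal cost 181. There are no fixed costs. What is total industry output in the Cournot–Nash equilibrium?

Each firm earns π_i = (406 - 3Q)q_i - 181q_i.
Setting ∂π_i/∂q_i = 0 with rivals' quantities fixed: 225 - 6q_i - 3·Σ_{j≠i} q_j = 0.
By symmetry each firm produces the same amount; substituting Σ_{j≠i} q_j = 3q_i yields q_i = 225/15 = 15.
Total output Q = 15 + 15 + 15 + 15 = 60.

60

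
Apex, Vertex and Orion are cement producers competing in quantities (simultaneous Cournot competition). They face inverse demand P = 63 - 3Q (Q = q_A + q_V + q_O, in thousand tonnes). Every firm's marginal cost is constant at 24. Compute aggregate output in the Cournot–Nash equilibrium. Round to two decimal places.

Each firm earns π_i = (63 - 3Q)q_i - 24q_i.
Setting ∂π_i/∂q_i = 0 with rivals' quantities fixed: 39 - 6q_i - 3·Σ_{j≠i} q_j = 0.
With identical firms every q_j equals q_i, so Σ_{j≠i} q_j = 2q_i and 39 = 12q_i, giving q_i = 13/4.
Total output Q = 13/4 + 13/4 + 13/4 = 39/4.

9.75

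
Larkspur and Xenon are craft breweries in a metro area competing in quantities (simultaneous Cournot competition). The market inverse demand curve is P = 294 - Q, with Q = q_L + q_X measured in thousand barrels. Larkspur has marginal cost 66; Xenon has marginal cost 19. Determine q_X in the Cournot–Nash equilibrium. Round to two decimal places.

Larkspur's profit: π_L = (294 - Q)q_L - (66q_L). Setting ∂π_L/∂q_L = 0: 228 - 2q_L - (q_X) = 0.
Xenon's first-order condition: 275 - 2q_X - (q_L) = 0.
Best responses: q_L = (228 - q_X)/2, q_X = (275 - q_L)/2.
Substituting one into the other gives q_L = 181/3 and q_X = 322/3.

107.33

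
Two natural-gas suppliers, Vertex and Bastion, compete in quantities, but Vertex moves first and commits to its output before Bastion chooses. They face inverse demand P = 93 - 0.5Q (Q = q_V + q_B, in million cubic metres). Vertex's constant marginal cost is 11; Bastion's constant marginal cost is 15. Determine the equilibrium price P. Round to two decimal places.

Solve by backward induction. Given q_V, the follower Bastion maximises π_B = (93 - (1/2)q_V - (1/2)q_B)q_B - 15q_B.
Follower FOC: 78 - (1/2)q_V - q_B = 0, so q_B(q_V) = (78 - (1/2)q_V).
The leader anticipates this reaction. Substituting into P = 93 - 0.5Q gives P = 54 - (1/4)q_V, so π_V = (54 - (1/4)q_V)q_V - 11q_V.
The leader's first-order condition 43 - (1/2)q_V = 0 yields q_V = 86.
Then q_B = (78 - (1/2)·86) = 35.
Total output Q = 121, so price P = 93 - (1/2)·121 = 65/2.

32.50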